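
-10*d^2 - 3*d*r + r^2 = (-5*d + r)*(2*d + r)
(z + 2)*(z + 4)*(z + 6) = z^3 + 12*z^2 + 44*z + 48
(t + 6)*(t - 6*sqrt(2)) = t^2 - 6*sqrt(2)*t + 6*t - 36*sqrt(2)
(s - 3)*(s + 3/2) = s^2 - 3*s/2 - 9/2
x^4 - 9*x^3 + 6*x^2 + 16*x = x*(x - 8)*(x - 2)*(x + 1)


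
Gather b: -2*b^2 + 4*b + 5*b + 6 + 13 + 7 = -2*b^2 + 9*b + 26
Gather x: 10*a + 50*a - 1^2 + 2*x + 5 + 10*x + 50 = 60*a + 12*x + 54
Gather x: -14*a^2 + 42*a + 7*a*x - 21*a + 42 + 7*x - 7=-14*a^2 + 21*a + x*(7*a + 7) + 35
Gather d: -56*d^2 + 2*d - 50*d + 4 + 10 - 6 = -56*d^2 - 48*d + 8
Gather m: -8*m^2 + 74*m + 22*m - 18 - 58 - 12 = -8*m^2 + 96*m - 88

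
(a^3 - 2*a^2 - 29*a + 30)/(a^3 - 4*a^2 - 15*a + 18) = (a + 5)/(a + 3)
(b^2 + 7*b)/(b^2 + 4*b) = (b + 7)/(b + 4)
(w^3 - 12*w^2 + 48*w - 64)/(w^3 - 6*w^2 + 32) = (w - 4)/(w + 2)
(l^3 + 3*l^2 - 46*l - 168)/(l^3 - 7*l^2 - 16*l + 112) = (l + 6)/(l - 4)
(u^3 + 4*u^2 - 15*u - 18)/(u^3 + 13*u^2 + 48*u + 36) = (u - 3)/(u + 6)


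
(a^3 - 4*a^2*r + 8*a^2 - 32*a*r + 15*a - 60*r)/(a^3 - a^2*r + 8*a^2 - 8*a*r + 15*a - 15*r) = (-a + 4*r)/(-a + r)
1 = 1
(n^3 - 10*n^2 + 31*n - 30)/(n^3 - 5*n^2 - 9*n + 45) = (n - 2)/(n + 3)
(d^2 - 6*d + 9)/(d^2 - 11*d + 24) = (d - 3)/(d - 8)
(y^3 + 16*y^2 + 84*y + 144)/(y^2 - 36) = (y^2 + 10*y + 24)/(y - 6)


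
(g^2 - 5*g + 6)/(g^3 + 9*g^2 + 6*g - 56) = (g - 3)/(g^2 + 11*g + 28)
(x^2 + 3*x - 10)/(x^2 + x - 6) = (x + 5)/(x + 3)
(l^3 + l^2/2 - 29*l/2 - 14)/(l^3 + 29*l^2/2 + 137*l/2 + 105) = (l^2 - 3*l - 4)/(l^2 + 11*l + 30)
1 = 1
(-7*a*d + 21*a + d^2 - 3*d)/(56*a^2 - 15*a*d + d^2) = (3 - d)/(8*a - d)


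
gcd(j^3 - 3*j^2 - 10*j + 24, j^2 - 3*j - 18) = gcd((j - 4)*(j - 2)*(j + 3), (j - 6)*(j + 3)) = j + 3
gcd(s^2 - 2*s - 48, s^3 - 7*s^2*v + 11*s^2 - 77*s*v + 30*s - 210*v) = s + 6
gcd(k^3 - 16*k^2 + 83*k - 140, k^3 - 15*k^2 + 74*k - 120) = k^2 - 9*k + 20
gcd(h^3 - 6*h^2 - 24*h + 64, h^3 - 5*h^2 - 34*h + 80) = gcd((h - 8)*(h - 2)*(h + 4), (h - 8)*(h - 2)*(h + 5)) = h^2 - 10*h + 16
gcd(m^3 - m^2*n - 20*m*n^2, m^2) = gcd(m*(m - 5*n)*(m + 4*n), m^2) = m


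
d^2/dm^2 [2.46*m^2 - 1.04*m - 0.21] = 4.92000000000000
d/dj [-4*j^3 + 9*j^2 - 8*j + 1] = -12*j^2 + 18*j - 8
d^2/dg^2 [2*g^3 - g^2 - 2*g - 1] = 12*g - 2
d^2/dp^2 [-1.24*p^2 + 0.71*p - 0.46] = -2.48000000000000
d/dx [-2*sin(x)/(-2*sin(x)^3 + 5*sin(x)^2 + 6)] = 2*(-4*sin(x)^3 + 5*sin(x)^2 - 6)*cos(x)/(-2*sin(x)^3 + 5*sin(x)^2 + 6)^2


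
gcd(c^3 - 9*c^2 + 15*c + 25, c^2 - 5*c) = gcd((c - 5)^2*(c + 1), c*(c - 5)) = c - 5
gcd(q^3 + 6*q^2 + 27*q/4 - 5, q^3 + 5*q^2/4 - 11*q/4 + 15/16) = q^2 + 2*q - 5/4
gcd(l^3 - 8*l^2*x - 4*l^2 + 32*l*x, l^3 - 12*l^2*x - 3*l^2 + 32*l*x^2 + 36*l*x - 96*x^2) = -l + 8*x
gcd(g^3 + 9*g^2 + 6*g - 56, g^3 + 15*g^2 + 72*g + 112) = g^2 + 11*g + 28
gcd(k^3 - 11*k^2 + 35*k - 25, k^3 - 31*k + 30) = k^2 - 6*k + 5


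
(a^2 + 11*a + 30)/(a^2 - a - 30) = (a + 6)/(a - 6)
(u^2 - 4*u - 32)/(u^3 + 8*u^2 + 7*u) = (u^2 - 4*u - 32)/(u*(u^2 + 8*u + 7))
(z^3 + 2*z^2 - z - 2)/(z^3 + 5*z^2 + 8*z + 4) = (z - 1)/(z + 2)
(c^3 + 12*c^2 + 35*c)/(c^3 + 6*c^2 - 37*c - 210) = c/(c - 6)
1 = 1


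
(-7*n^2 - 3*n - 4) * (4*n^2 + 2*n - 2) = -28*n^4 - 26*n^3 - 8*n^2 - 2*n + 8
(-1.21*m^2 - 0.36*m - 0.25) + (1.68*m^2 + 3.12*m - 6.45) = 0.47*m^2 + 2.76*m - 6.7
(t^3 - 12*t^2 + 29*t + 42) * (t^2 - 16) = t^5 - 12*t^4 + 13*t^3 + 234*t^2 - 464*t - 672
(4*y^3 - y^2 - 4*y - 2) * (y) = 4*y^4 - y^3 - 4*y^2 - 2*y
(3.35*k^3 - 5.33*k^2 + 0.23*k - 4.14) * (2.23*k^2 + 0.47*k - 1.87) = 7.4705*k^5 - 10.3114*k^4 - 8.2567*k^3 + 0.843000000000002*k^2 - 2.3759*k + 7.7418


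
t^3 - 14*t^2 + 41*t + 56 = (t - 8)*(t - 7)*(t + 1)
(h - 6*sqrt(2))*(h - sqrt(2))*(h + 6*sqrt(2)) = h^3 - sqrt(2)*h^2 - 72*h + 72*sqrt(2)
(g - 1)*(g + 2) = g^2 + g - 2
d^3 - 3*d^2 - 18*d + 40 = (d - 5)*(d - 2)*(d + 4)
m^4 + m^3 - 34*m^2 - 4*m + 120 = (m - 5)*(m - 2)*(m + 2)*(m + 6)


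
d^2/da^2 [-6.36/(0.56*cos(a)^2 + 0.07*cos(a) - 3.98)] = (7.977984*(1 - cos(a)^2)^2 + 0.747936000000001*cos(a)^3 + 60.720828*cos(a)^2 + 0.276024*cos(a) - 36.390648)/(0.56*cos(a)^2 + 0.07*cos(a) - 3.98)^3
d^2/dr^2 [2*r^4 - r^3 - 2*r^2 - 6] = 24*r^2 - 6*r - 4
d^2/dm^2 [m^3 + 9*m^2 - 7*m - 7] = 6*m + 18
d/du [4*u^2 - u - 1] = 8*u - 1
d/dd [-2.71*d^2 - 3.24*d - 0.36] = -5.42*d - 3.24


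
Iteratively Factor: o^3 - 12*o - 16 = (o + 2)*(o^2 - 2*o - 8) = (o + 2)^2*(o - 4)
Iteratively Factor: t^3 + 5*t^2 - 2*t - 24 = (t - 2)*(t^2 + 7*t + 12) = (t - 2)*(t + 3)*(t + 4)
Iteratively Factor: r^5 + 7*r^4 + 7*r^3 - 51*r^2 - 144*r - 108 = (r + 2)*(r^4 + 5*r^3 - 3*r^2 - 45*r - 54) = (r + 2)*(r + 3)*(r^3 + 2*r^2 - 9*r - 18) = (r + 2)^2*(r + 3)*(r^2 - 9) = (r + 2)^2*(r + 3)^2*(r - 3)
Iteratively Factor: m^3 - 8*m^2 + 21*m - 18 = (m - 3)*(m^2 - 5*m + 6) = (m - 3)*(m - 2)*(m - 3)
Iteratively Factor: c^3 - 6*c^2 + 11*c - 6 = (c - 3)*(c^2 - 3*c + 2) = (c - 3)*(c - 2)*(c - 1)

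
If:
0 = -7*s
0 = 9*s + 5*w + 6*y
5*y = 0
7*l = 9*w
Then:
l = 0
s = 0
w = 0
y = 0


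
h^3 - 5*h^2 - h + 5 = (h - 5)*(h - 1)*(h + 1)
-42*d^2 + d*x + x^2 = (-6*d + x)*(7*d + x)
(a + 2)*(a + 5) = a^2 + 7*a + 10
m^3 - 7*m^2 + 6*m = m*(m - 6)*(m - 1)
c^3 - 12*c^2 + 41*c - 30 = (c - 6)*(c - 5)*(c - 1)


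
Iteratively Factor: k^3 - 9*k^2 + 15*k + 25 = (k - 5)*(k^2 - 4*k - 5) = (k - 5)*(k + 1)*(k - 5)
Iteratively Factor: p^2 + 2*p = (p + 2)*(p)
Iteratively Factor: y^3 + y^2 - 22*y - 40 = (y + 2)*(y^2 - y - 20) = (y - 5)*(y + 2)*(y + 4)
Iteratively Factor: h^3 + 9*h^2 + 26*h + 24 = (h + 2)*(h^2 + 7*h + 12) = (h + 2)*(h + 3)*(h + 4)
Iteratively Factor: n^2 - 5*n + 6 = (n - 2)*(n - 3)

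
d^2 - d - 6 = (d - 3)*(d + 2)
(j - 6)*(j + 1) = j^2 - 5*j - 6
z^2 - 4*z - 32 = (z - 8)*(z + 4)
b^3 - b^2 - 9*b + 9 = (b - 3)*(b - 1)*(b + 3)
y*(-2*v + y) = -2*v*y + y^2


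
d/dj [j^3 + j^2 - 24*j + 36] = 3*j^2 + 2*j - 24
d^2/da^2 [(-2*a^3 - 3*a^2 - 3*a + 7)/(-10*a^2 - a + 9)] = 2*(452*a^3 - 1344*a^2 + 1086*a - 367)/(1000*a^6 + 300*a^5 - 2670*a^4 - 539*a^3 + 2403*a^2 + 243*a - 729)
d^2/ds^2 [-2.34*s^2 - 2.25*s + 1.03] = -4.68000000000000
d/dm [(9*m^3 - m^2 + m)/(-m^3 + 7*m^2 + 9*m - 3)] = (62*m^4 + 164*m^3 - 97*m^2 + 6*m - 3)/(m^6 - 14*m^5 + 31*m^4 + 132*m^3 + 39*m^2 - 54*m + 9)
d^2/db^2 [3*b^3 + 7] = 18*b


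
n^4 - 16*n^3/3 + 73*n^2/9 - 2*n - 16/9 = (n - 8/3)*(n - 2)*(n - 1)*(n + 1/3)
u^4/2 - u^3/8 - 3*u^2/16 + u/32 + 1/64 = (u/2 + 1/4)*(u - 1/2)^2*(u + 1/4)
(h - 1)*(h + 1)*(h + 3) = h^3 + 3*h^2 - h - 3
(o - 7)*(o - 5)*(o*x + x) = o^3*x - 11*o^2*x + 23*o*x + 35*x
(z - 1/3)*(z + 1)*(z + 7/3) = z^3 + 3*z^2 + 11*z/9 - 7/9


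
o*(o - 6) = o^2 - 6*o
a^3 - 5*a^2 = a^2*(a - 5)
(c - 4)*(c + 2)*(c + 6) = c^3 + 4*c^2 - 20*c - 48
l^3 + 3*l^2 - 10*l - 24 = (l - 3)*(l + 2)*(l + 4)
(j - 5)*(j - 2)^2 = j^3 - 9*j^2 + 24*j - 20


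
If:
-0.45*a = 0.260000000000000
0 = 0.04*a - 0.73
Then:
No Solution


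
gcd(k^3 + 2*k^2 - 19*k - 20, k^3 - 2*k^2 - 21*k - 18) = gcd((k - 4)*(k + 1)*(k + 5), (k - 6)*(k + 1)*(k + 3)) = k + 1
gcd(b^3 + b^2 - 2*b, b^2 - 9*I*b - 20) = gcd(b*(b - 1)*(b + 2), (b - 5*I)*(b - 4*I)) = 1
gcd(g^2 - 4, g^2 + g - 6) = g - 2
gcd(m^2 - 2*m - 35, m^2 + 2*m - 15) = m + 5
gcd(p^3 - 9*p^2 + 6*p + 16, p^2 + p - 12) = 1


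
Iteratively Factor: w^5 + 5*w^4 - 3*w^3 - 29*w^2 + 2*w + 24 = (w - 1)*(w^4 + 6*w^3 + 3*w^2 - 26*w - 24) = (w - 1)*(w + 1)*(w^3 + 5*w^2 - 2*w - 24) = (w - 1)*(w + 1)*(w + 3)*(w^2 + 2*w - 8) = (w - 1)*(w + 1)*(w + 3)*(w + 4)*(w - 2)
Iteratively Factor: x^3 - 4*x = (x - 2)*(x^2 + 2*x) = x*(x - 2)*(x + 2)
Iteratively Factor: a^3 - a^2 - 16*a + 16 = (a - 1)*(a^2 - 16) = (a - 4)*(a - 1)*(a + 4)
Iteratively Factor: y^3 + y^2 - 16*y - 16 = (y - 4)*(y^2 + 5*y + 4) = (y - 4)*(y + 4)*(y + 1)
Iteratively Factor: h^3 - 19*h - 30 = (h - 5)*(h^2 + 5*h + 6) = (h - 5)*(h + 2)*(h + 3)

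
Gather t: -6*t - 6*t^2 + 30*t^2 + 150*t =24*t^2 + 144*t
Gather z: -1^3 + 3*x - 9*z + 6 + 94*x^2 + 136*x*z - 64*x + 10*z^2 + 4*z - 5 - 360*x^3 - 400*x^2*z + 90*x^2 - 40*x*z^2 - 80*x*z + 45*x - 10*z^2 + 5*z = -360*x^3 + 184*x^2 - 40*x*z^2 - 16*x + z*(-400*x^2 + 56*x)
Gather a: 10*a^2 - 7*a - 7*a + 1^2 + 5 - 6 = 10*a^2 - 14*a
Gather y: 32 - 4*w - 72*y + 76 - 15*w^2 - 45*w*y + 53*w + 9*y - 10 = -15*w^2 + 49*w + y*(-45*w - 63) + 98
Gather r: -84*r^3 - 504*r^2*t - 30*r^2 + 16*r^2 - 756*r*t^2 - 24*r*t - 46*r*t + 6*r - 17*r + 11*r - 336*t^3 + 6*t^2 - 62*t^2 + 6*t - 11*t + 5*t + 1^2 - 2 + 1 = -84*r^3 + r^2*(-504*t - 14) + r*(-756*t^2 - 70*t) - 336*t^3 - 56*t^2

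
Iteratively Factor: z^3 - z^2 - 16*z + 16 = (z - 1)*(z^2 - 16) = (z - 1)*(z + 4)*(z - 4)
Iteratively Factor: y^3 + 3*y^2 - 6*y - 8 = (y + 4)*(y^2 - y - 2) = (y - 2)*(y + 4)*(y + 1)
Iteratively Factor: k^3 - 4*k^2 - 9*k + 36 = (k - 3)*(k^2 - k - 12) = (k - 4)*(k - 3)*(k + 3)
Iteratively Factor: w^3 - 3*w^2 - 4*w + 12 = (w - 2)*(w^2 - w - 6) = (w - 3)*(w - 2)*(w + 2)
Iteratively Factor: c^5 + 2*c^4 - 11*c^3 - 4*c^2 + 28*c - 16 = (c - 2)*(c^4 + 4*c^3 - 3*c^2 - 10*c + 8) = (c - 2)*(c - 1)*(c^3 + 5*c^2 + 2*c - 8) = (c - 2)*(c - 1)*(c + 2)*(c^2 + 3*c - 4) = (c - 2)*(c - 1)^2*(c + 2)*(c + 4)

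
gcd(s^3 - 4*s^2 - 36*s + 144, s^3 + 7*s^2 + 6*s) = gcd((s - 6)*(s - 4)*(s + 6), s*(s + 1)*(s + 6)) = s + 6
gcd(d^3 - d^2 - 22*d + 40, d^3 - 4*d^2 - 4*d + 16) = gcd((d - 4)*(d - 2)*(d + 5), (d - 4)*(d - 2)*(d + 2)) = d^2 - 6*d + 8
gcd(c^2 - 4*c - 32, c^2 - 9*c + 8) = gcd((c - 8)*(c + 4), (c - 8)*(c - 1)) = c - 8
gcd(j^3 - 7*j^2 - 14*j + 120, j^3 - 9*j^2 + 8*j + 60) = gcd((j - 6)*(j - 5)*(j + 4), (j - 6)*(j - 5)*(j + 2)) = j^2 - 11*j + 30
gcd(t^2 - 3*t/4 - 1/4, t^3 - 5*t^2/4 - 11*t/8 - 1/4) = t + 1/4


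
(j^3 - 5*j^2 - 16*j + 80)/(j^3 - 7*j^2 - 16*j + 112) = (j - 5)/(j - 7)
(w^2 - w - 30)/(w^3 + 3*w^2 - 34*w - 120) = 1/(w + 4)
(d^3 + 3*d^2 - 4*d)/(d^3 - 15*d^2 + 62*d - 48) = d*(d + 4)/(d^2 - 14*d + 48)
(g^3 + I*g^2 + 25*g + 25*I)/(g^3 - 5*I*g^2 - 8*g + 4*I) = (g^3 + I*g^2 + 25*g + 25*I)/(g^3 - 5*I*g^2 - 8*g + 4*I)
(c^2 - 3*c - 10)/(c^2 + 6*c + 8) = (c - 5)/(c + 4)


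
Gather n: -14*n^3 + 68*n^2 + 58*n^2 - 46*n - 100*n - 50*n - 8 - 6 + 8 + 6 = -14*n^3 + 126*n^2 - 196*n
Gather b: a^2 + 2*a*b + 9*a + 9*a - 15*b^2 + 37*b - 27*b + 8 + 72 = a^2 + 18*a - 15*b^2 + b*(2*a + 10) + 80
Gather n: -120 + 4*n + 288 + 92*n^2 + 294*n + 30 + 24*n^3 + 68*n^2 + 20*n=24*n^3 + 160*n^2 + 318*n + 198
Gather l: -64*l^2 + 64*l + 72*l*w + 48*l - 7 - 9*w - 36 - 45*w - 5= -64*l^2 + l*(72*w + 112) - 54*w - 48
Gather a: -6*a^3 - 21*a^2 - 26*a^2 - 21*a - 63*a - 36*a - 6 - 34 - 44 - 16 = -6*a^3 - 47*a^2 - 120*a - 100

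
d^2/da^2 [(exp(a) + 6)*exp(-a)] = 6*exp(-a)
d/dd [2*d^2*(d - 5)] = 2*d*(3*d - 10)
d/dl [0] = 0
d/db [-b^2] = -2*b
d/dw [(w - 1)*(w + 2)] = 2*w + 1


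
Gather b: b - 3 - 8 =b - 11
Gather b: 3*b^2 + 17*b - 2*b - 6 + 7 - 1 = 3*b^2 + 15*b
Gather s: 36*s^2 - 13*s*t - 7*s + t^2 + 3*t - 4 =36*s^2 + s*(-13*t - 7) + t^2 + 3*t - 4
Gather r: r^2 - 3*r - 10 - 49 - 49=r^2 - 3*r - 108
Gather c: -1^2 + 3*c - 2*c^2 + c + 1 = -2*c^2 + 4*c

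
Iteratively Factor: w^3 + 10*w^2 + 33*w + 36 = (w + 3)*(w^2 + 7*w + 12) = (w + 3)*(w + 4)*(w + 3)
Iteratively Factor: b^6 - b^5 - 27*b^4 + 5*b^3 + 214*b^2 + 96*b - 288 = (b + 3)*(b^5 - 4*b^4 - 15*b^3 + 50*b^2 + 64*b - 96) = (b - 4)*(b + 3)*(b^4 - 15*b^2 - 10*b + 24) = (b - 4)*(b + 2)*(b + 3)*(b^3 - 2*b^2 - 11*b + 12) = (b - 4)^2*(b + 2)*(b + 3)*(b^2 + 2*b - 3) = (b - 4)^2*(b - 1)*(b + 2)*(b + 3)*(b + 3)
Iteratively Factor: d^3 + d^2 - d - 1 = (d + 1)*(d^2 - 1) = (d + 1)^2*(d - 1)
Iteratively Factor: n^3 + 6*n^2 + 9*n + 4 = (n + 1)*(n^2 + 5*n + 4) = (n + 1)^2*(n + 4)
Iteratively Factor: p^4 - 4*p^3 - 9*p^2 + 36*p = (p - 3)*(p^3 - p^2 - 12*p) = (p - 4)*(p - 3)*(p^2 + 3*p) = p*(p - 4)*(p - 3)*(p + 3)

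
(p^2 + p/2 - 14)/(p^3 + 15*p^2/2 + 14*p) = (2*p - 7)/(p*(2*p + 7))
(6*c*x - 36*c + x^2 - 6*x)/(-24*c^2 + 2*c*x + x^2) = (x - 6)/(-4*c + x)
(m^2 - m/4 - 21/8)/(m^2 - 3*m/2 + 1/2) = (8*m^2 - 2*m - 21)/(4*(2*m^2 - 3*m + 1))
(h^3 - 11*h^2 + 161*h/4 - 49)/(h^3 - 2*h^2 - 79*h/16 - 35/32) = 8*(2*h^2 - 15*h + 28)/(16*h^2 + 24*h + 5)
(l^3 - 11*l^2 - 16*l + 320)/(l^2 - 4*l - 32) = (l^2 - 3*l - 40)/(l + 4)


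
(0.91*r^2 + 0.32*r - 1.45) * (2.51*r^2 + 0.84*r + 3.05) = 2.2841*r^4 + 1.5676*r^3 - 0.5952*r^2 - 0.242*r - 4.4225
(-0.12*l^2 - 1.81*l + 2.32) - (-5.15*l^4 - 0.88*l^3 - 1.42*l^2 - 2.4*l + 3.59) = 5.15*l^4 + 0.88*l^3 + 1.3*l^2 + 0.59*l - 1.27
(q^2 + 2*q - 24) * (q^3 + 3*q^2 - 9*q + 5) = q^5 + 5*q^4 - 27*q^3 - 85*q^2 + 226*q - 120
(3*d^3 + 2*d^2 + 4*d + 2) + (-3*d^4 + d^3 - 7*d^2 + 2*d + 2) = -3*d^4 + 4*d^3 - 5*d^2 + 6*d + 4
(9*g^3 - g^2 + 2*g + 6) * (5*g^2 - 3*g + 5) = 45*g^5 - 32*g^4 + 58*g^3 + 19*g^2 - 8*g + 30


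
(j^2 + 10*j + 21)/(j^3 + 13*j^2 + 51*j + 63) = 1/(j + 3)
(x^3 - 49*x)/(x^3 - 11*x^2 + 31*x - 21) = x*(x + 7)/(x^2 - 4*x + 3)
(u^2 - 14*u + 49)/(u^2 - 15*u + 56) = (u - 7)/(u - 8)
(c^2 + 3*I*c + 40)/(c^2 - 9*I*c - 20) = (c + 8*I)/(c - 4*I)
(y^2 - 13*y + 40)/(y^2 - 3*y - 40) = (y - 5)/(y + 5)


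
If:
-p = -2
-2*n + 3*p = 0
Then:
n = 3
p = 2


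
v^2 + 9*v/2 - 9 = (v - 3/2)*(v + 6)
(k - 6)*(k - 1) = k^2 - 7*k + 6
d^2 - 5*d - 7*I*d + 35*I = (d - 5)*(d - 7*I)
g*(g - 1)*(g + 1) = g^3 - g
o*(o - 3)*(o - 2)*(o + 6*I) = o^4 - 5*o^3 + 6*I*o^3 + 6*o^2 - 30*I*o^2 + 36*I*o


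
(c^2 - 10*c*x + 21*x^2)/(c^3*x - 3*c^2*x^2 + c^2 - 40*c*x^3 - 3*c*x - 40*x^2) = (-c^2 + 10*c*x - 21*x^2)/(-c^3*x + 3*c^2*x^2 - c^2 + 40*c*x^3 + 3*c*x + 40*x^2)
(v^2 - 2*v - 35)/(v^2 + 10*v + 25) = (v - 7)/(v + 5)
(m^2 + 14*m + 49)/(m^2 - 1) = (m^2 + 14*m + 49)/(m^2 - 1)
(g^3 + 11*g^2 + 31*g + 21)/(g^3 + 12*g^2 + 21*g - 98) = (g^2 + 4*g + 3)/(g^2 + 5*g - 14)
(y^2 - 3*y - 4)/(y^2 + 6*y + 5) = (y - 4)/(y + 5)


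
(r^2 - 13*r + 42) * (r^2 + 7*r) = r^4 - 6*r^3 - 49*r^2 + 294*r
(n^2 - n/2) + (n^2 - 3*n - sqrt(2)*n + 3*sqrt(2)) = 2*n^2 - 7*n/2 - sqrt(2)*n + 3*sqrt(2)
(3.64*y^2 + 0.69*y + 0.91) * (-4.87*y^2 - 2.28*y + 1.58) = -17.7268*y^4 - 11.6595*y^3 - 0.253699999999999*y^2 - 0.9846*y + 1.4378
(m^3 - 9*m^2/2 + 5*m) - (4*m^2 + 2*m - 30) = m^3 - 17*m^2/2 + 3*m + 30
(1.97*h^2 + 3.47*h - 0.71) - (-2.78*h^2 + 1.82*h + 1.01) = 4.75*h^2 + 1.65*h - 1.72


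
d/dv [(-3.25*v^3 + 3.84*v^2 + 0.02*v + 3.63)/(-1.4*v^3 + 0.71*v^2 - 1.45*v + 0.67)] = (3.0685*v^4 + 9.481*v^3 + 3.1313*v^2 - 0.00899999999999945*v + 5.2769)/(1.96*v^6 - 1.988*v^5 + 4.5641*v^4 - 3.935*v^3 + 3.0539*v^2 - 1.943*v + 0.4489)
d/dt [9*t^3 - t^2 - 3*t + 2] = 27*t^2 - 2*t - 3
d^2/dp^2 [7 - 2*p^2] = -4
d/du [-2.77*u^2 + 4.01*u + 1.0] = 4.01 - 5.54*u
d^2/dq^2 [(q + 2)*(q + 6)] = 2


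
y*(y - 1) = y^2 - y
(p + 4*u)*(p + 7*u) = p^2 + 11*p*u + 28*u^2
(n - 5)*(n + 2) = n^2 - 3*n - 10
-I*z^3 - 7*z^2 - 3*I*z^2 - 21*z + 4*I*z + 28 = (z + 4)*(z - 7*I)*(-I*z + I)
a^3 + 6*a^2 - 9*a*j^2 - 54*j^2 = (a + 6)*(a - 3*j)*(a + 3*j)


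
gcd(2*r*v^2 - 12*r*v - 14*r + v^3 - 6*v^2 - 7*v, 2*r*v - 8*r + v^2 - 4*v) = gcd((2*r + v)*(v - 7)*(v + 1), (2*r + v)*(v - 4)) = 2*r + v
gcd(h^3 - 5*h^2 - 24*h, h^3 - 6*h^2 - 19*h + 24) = h^2 - 5*h - 24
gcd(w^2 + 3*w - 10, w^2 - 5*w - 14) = 1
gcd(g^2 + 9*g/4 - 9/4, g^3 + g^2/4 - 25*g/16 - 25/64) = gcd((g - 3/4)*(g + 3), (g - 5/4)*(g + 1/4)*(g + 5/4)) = 1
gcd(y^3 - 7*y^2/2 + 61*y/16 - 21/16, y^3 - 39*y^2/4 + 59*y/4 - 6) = y^2 - 7*y/4 + 3/4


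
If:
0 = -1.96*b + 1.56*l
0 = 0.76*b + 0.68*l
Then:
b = 0.00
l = 0.00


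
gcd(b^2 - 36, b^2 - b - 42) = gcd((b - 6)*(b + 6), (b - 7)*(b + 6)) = b + 6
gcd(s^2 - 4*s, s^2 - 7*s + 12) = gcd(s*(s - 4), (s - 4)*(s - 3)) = s - 4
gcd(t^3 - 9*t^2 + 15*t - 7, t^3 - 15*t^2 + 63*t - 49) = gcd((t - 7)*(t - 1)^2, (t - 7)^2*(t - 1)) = t^2 - 8*t + 7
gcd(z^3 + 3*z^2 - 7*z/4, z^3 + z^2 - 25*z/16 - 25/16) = 1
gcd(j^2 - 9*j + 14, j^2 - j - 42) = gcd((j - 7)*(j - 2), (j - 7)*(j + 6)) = j - 7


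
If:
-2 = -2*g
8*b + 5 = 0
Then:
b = -5/8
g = 1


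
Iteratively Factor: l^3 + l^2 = (l + 1)*(l^2) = l*(l + 1)*(l)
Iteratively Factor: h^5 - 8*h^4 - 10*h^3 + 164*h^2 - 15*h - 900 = (h + 3)*(h^4 - 11*h^3 + 23*h^2 + 95*h - 300) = (h - 5)*(h + 3)*(h^3 - 6*h^2 - 7*h + 60) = (h - 5)^2*(h + 3)*(h^2 - h - 12) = (h - 5)^2*(h - 4)*(h + 3)*(h + 3)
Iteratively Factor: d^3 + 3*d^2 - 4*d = (d - 1)*(d^2 + 4*d) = (d - 1)*(d + 4)*(d)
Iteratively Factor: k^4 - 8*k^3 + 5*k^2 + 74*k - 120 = (k - 5)*(k^3 - 3*k^2 - 10*k + 24) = (k - 5)*(k - 4)*(k^2 + k - 6) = (k - 5)*(k - 4)*(k + 3)*(k - 2)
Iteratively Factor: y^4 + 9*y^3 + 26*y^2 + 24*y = (y + 4)*(y^3 + 5*y^2 + 6*y) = (y + 2)*(y + 4)*(y^2 + 3*y) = (y + 2)*(y + 3)*(y + 4)*(y)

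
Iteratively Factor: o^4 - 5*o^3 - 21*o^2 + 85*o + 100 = (o + 4)*(o^3 - 9*o^2 + 15*o + 25) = (o - 5)*(o + 4)*(o^2 - 4*o - 5) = (o - 5)^2*(o + 4)*(o + 1)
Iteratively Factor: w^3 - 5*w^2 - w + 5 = (w - 1)*(w^2 - 4*w - 5) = (w - 1)*(w + 1)*(w - 5)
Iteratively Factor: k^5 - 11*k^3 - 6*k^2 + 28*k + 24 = (k - 3)*(k^4 + 3*k^3 - 2*k^2 - 12*k - 8) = (k - 3)*(k - 2)*(k^3 + 5*k^2 + 8*k + 4) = (k - 3)*(k - 2)*(k + 2)*(k^2 + 3*k + 2) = (k - 3)*(k - 2)*(k + 2)^2*(k + 1)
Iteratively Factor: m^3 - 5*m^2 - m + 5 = (m + 1)*(m^2 - 6*m + 5) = (m - 1)*(m + 1)*(m - 5)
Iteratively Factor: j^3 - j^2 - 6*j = (j - 3)*(j^2 + 2*j) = j*(j - 3)*(j + 2)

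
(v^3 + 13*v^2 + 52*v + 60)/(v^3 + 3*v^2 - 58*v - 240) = (v + 2)/(v - 8)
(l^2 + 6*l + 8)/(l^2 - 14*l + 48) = (l^2 + 6*l + 8)/(l^2 - 14*l + 48)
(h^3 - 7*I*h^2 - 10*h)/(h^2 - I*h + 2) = h*(h - 5*I)/(h + I)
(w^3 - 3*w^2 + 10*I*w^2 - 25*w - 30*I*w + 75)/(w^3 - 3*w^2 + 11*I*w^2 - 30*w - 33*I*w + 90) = (w + 5*I)/(w + 6*I)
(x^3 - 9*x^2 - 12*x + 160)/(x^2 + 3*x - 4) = (x^2 - 13*x + 40)/(x - 1)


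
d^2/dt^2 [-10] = 0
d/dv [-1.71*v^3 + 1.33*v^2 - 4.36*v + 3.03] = -5.13*v^2 + 2.66*v - 4.36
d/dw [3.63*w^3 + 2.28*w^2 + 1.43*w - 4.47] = 10.89*w^2 + 4.56*w + 1.43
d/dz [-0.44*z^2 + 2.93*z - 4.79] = 2.93 - 0.88*z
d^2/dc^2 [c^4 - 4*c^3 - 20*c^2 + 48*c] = 12*c^2 - 24*c - 40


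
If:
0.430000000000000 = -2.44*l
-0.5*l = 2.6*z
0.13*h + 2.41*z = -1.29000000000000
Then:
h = -10.55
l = -0.18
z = 0.03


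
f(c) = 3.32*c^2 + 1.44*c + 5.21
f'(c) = 6.64*c + 1.44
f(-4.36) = 62.04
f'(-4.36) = -27.51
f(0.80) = 8.49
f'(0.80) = 6.75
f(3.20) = 43.81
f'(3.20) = 22.69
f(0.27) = 5.84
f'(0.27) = 3.23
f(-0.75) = 6.00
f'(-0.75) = -3.54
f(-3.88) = 49.60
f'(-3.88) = -24.32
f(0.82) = 8.62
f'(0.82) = 6.88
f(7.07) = 181.34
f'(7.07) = 48.38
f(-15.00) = 730.61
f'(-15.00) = -98.16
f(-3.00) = 30.77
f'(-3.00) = -18.48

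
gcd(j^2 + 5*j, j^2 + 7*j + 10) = j + 5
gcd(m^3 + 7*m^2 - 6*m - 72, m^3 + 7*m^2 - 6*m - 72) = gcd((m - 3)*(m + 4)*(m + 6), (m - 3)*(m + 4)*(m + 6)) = m^3 + 7*m^2 - 6*m - 72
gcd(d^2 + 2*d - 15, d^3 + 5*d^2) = d + 5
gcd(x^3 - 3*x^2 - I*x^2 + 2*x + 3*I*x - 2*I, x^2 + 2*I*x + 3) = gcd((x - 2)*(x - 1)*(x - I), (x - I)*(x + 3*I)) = x - I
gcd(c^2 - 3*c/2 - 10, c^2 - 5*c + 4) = c - 4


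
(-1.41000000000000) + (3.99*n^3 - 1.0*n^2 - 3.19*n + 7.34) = 3.99*n^3 - 1.0*n^2 - 3.19*n + 5.93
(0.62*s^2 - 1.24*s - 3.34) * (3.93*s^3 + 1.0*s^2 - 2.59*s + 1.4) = 2.4366*s^5 - 4.2532*s^4 - 15.972*s^3 + 0.7396*s^2 + 6.9146*s - 4.676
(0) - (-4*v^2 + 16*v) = 4*v^2 - 16*v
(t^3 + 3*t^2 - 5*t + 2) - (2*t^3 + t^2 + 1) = -t^3 + 2*t^2 - 5*t + 1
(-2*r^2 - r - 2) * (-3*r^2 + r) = 6*r^4 + r^3 + 5*r^2 - 2*r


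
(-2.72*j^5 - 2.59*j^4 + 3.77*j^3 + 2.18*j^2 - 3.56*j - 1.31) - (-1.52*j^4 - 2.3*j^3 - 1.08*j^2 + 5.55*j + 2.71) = -2.72*j^5 - 1.07*j^4 + 6.07*j^3 + 3.26*j^2 - 9.11*j - 4.02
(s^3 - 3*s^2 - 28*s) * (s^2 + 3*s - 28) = s^5 - 65*s^3 + 784*s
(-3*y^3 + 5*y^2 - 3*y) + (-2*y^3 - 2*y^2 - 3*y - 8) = -5*y^3 + 3*y^2 - 6*y - 8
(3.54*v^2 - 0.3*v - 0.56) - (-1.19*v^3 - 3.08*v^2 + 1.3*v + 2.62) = 1.19*v^3 + 6.62*v^2 - 1.6*v - 3.18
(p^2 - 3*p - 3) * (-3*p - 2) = -3*p^3 + 7*p^2 + 15*p + 6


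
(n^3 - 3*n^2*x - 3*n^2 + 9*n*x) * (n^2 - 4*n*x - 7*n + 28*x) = n^5 - 7*n^4*x - 10*n^4 + 12*n^3*x^2 + 70*n^3*x + 21*n^3 - 120*n^2*x^2 - 147*n^2*x + 252*n*x^2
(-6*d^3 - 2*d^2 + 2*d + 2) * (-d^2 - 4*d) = 6*d^5 + 26*d^4 + 6*d^3 - 10*d^2 - 8*d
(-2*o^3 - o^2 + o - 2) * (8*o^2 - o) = -16*o^5 - 6*o^4 + 9*o^3 - 17*o^2 + 2*o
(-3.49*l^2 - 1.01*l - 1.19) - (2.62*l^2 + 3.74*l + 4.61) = -6.11*l^2 - 4.75*l - 5.8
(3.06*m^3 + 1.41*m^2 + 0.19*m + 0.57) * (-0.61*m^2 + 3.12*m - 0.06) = -1.8666*m^5 + 8.6871*m^4 + 4.0997*m^3 + 0.1605*m^2 + 1.767*m - 0.0342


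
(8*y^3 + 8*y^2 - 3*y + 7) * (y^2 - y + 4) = 8*y^5 + 21*y^3 + 42*y^2 - 19*y + 28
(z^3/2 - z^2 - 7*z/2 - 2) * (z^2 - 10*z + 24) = z^5/2 - 6*z^4 + 37*z^3/2 + 9*z^2 - 64*z - 48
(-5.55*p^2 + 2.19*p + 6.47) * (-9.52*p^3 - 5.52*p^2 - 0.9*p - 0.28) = 52.836*p^5 + 9.7872*p^4 - 68.6882*p^3 - 36.1314*p^2 - 6.4362*p - 1.8116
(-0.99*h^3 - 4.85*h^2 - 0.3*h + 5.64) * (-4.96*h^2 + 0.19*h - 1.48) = 4.9104*h^5 + 23.8679*h^4 + 2.0317*h^3 - 20.8534*h^2 + 1.5156*h - 8.3472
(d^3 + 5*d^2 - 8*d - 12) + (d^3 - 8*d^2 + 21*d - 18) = 2*d^3 - 3*d^2 + 13*d - 30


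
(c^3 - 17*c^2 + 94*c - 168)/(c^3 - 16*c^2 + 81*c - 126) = (c - 4)/(c - 3)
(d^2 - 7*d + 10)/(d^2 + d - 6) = (d - 5)/(d + 3)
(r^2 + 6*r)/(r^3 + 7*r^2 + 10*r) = (r + 6)/(r^2 + 7*r + 10)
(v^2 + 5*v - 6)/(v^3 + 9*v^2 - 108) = (v - 1)/(v^2 + 3*v - 18)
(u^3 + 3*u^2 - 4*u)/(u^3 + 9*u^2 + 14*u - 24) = u/(u + 6)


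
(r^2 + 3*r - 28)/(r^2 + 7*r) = (r - 4)/r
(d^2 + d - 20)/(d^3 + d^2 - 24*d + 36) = (d^2 + d - 20)/(d^3 + d^2 - 24*d + 36)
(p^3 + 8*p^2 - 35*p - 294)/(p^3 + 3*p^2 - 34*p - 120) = (p^2 + 14*p + 49)/(p^2 + 9*p + 20)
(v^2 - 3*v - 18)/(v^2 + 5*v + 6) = (v - 6)/(v + 2)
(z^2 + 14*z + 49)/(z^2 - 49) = (z + 7)/(z - 7)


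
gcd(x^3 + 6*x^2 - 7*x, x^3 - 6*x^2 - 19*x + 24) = x - 1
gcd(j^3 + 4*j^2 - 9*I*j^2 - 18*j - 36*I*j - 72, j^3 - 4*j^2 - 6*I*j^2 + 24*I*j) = j - 6*I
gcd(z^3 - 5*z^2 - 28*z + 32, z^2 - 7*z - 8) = z - 8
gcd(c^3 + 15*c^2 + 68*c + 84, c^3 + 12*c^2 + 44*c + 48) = c^2 + 8*c + 12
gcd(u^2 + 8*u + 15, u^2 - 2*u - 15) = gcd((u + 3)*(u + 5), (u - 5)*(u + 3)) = u + 3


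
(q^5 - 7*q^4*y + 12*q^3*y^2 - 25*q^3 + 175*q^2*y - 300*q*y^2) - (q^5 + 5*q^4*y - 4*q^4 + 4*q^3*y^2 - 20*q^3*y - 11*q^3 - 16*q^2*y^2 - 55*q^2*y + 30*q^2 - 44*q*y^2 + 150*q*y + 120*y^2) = -12*q^4*y + 4*q^4 + 8*q^3*y^2 + 20*q^3*y - 14*q^3 + 16*q^2*y^2 + 230*q^2*y - 30*q^2 - 256*q*y^2 - 150*q*y - 120*y^2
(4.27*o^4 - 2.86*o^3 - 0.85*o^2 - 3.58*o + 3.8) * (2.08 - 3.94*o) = -16.8238*o^5 + 20.15*o^4 - 2.5998*o^3 + 12.3372*o^2 - 22.4184*o + 7.904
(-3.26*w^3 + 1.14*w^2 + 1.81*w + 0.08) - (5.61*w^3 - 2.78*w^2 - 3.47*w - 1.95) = -8.87*w^3 + 3.92*w^2 + 5.28*w + 2.03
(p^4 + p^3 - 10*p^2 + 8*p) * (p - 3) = p^5 - 2*p^4 - 13*p^3 + 38*p^2 - 24*p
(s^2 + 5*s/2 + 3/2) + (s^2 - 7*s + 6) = 2*s^2 - 9*s/2 + 15/2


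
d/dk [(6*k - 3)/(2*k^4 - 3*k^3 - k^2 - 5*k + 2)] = 3*(-12*k^4 + 20*k^3 - 7*k^2 - 2*k - 1)/(4*k^8 - 12*k^7 + 5*k^6 - 14*k^5 + 39*k^4 - 2*k^3 + 21*k^2 - 20*k + 4)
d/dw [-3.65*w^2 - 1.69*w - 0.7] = -7.3*w - 1.69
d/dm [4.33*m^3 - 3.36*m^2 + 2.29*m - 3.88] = 12.99*m^2 - 6.72*m + 2.29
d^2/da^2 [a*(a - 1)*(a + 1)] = 6*a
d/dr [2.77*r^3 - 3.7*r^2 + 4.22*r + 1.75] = 8.31*r^2 - 7.4*r + 4.22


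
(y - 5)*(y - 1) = y^2 - 6*y + 5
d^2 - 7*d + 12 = (d - 4)*(d - 3)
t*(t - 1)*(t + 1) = t^3 - t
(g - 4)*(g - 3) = g^2 - 7*g + 12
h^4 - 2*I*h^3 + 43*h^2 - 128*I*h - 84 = (h - 6*I)*(h - 2*I)*(h - I)*(h + 7*I)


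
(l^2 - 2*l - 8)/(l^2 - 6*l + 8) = (l + 2)/(l - 2)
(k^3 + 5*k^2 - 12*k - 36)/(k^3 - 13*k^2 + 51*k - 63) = (k^2 + 8*k + 12)/(k^2 - 10*k + 21)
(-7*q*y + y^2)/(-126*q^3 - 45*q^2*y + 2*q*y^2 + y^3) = y/(18*q^2 + 9*q*y + y^2)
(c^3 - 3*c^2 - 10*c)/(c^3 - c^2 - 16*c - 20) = c/(c + 2)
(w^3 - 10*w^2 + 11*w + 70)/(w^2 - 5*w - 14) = w - 5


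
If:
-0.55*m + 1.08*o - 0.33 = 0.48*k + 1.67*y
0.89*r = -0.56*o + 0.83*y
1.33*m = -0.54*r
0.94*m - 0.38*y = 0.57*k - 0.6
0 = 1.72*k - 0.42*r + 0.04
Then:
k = -0.09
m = 0.12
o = 3.42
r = -0.28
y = 2.00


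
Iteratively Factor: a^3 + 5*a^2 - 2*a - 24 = (a + 4)*(a^2 + a - 6) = (a + 3)*(a + 4)*(a - 2)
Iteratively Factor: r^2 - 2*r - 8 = (r + 2)*(r - 4)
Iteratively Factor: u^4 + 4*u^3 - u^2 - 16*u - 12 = (u - 2)*(u^3 + 6*u^2 + 11*u + 6) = (u - 2)*(u + 2)*(u^2 + 4*u + 3) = (u - 2)*(u + 2)*(u + 3)*(u + 1)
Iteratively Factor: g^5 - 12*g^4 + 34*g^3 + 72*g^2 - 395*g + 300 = (g - 5)*(g^4 - 7*g^3 - g^2 + 67*g - 60) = (g - 5)*(g - 4)*(g^3 - 3*g^2 - 13*g + 15) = (g - 5)*(g - 4)*(g - 1)*(g^2 - 2*g - 15) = (g - 5)*(g - 4)*(g - 1)*(g + 3)*(g - 5)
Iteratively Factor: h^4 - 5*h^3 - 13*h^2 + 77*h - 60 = (h - 5)*(h^3 - 13*h + 12) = (h - 5)*(h - 1)*(h^2 + h - 12) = (h - 5)*(h - 1)*(h + 4)*(h - 3)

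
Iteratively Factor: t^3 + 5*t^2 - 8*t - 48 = (t + 4)*(t^2 + t - 12) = (t + 4)^2*(t - 3)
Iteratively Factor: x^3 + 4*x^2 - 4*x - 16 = (x + 4)*(x^2 - 4) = (x + 2)*(x + 4)*(x - 2)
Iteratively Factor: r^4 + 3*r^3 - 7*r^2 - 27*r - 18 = (r + 1)*(r^3 + 2*r^2 - 9*r - 18) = (r + 1)*(r + 2)*(r^2 - 9) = (r + 1)*(r + 2)*(r + 3)*(r - 3)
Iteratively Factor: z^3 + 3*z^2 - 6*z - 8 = (z + 1)*(z^2 + 2*z - 8) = (z + 1)*(z + 4)*(z - 2)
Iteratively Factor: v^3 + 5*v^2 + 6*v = (v + 2)*(v^2 + 3*v) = v*(v + 2)*(v + 3)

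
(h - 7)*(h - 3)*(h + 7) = h^3 - 3*h^2 - 49*h + 147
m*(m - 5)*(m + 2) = m^3 - 3*m^2 - 10*m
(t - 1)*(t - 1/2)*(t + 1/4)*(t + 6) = t^4 + 19*t^3/4 - 59*t^2/8 + 7*t/8 + 3/4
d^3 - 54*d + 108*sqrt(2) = (d - 3*sqrt(2))^2*(d + 6*sqrt(2))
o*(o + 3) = o^2 + 3*o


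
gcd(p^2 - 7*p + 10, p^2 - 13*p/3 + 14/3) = p - 2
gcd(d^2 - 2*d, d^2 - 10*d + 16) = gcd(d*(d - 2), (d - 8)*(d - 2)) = d - 2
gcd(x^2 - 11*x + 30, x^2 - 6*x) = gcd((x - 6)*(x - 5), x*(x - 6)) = x - 6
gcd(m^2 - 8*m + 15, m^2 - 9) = m - 3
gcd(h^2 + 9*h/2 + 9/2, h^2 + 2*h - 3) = h + 3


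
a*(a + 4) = a^2 + 4*a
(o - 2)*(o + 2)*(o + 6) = o^3 + 6*o^2 - 4*o - 24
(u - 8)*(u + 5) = u^2 - 3*u - 40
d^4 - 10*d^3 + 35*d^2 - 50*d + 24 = (d - 4)*(d - 3)*(d - 2)*(d - 1)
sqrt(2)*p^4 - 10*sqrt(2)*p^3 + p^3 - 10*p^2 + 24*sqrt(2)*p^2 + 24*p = p*(p - 6)*(p - 4)*(sqrt(2)*p + 1)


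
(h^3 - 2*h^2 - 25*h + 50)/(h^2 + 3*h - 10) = h - 5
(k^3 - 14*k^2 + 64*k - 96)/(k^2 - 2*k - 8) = (k^2 - 10*k + 24)/(k + 2)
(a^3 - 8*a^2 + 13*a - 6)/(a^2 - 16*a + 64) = (a^3 - 8*a^2 + 13*a - 6)/(a^2 - 16*a + 64)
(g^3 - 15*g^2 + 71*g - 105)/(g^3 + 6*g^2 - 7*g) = (g^3 - 15*g^2 + 71*g - 105)/(g*(g^2 + 6*g - 7))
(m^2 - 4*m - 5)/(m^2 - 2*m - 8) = (-m^2 + 4*m + 5)/(-m^2 + 2*m + 8)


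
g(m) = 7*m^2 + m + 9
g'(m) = 14*m + 1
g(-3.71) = 101.64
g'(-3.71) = -50.94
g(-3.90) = 111.57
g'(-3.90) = -53.60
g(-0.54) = 10.50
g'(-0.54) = -6.56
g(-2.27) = 42.80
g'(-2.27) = -30.78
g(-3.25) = 79.69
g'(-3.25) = -44.50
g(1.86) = 35.08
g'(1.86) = 27.04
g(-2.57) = 52.66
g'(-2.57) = -34.98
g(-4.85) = 168.81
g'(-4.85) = -66.90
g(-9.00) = 567.00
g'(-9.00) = -125.00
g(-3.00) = 69.00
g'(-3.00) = -41.00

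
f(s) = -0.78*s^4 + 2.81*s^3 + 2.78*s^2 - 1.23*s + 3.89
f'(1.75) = 17.60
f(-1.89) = -12.78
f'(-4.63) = 463.41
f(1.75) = 18.00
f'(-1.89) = 39.44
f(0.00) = 3.89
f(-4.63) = -568.16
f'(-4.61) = 457.97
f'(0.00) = -1.23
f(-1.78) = -8.79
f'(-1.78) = 33.18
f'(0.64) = 4.96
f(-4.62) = -563.54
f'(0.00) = -1.23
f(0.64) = 4.85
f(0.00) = 3.89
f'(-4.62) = 460.68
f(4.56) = -14.72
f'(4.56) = -96.42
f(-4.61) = -558.95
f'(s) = -3.12*s^3 + 8.43*s^2 + 5.56*s - 1.23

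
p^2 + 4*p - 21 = (p - 3)*(p + 7)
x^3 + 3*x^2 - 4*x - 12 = (x - 2)*(x + 2)*(x + 3)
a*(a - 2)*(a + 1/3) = a^3 - 5*a^2/3 - 2*a/3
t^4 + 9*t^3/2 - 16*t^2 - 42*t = t*(t - 7/2)*(t + 2)*(t + 6)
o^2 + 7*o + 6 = (o + 1)*(o + 6)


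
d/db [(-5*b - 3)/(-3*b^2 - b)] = 3*(-5*b^2 - 6*b - 1)/(b^2*(9*b^2 + 6*b + 1))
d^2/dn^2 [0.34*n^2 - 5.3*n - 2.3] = 0.680000000000000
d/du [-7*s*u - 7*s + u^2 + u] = -7*s + 2*u + 1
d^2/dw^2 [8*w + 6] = 0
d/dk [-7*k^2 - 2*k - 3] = -14*k - 2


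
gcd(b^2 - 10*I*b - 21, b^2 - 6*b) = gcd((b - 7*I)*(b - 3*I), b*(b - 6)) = 1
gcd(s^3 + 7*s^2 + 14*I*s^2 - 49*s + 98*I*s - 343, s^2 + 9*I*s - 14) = s + 7*I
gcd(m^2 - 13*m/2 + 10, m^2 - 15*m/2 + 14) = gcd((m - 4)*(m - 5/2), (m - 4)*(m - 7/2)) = m - 4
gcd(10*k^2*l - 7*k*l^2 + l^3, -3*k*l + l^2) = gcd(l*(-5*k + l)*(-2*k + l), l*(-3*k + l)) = l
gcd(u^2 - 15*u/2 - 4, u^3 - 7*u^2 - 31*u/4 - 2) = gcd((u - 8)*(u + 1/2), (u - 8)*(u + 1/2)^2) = u^2 - 15*u/2 - 4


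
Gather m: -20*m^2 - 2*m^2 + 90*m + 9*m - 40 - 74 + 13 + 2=-22*m^2 + 99*m - 99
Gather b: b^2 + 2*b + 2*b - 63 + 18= b^2 + 4*b - 45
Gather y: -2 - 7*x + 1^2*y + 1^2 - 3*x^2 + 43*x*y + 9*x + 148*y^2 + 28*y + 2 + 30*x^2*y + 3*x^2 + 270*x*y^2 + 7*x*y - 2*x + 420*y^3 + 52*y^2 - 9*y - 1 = 420*y^3 + y^2*(270*x + 200) + y*(30*x^2 + 50*x + 20)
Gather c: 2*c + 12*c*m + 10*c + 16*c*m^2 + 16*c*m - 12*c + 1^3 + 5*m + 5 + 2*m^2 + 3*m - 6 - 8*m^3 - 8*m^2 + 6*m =c*(16*m^2 + 28*m) - 8*m^3 - 6*m^2 + 14*m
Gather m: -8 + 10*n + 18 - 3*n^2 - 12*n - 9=-3*n^2 - 2*n + 1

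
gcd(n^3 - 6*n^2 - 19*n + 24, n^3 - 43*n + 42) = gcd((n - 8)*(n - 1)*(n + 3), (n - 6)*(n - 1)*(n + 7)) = n - 1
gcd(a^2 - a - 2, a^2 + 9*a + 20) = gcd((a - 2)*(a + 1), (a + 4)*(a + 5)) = 1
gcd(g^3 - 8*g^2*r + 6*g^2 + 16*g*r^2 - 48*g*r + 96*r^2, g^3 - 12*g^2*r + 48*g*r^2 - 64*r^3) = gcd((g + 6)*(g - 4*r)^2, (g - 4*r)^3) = g^2 - 8*g*r + 16*r^2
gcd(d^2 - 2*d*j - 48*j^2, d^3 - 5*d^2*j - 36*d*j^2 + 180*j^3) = d + 6*j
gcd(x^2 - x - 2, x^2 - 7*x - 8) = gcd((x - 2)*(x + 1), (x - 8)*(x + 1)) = x + 1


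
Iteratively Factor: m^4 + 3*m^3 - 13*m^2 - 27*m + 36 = (m + 3)*(m^3 - 13*m + 12) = (m - 1)*(m + 3)*(m^2 + m - 12) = (m - 1)*(m + 3)*(m + 4)*(m - 3)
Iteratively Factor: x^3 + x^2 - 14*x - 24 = (x - 4)*(x^2 + 5*x + 6) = (x - 4)*(x + 2)*(x + 3)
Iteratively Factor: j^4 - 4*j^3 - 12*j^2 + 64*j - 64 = (j - 2)*(j^3 - 2*j^2 - 16*j + 32) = (j - 4)*(j - 2)*(j^2 + 2*j - 8) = (j - 4)*(j - 2)^2*(j + 4)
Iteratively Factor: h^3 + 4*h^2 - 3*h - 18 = (h + 3)*(h^2 + h - 6) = (h - 2)*(h + 3)*(h + 3)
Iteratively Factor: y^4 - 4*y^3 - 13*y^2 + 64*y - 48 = (y + 4)*(y^3 - 8*y^2 + 19*y - 12) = (y - 4)*(y + 4)*(y^2 - 4*y + 3) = (y - 4)*(y - 3)*(y + 4)*(y - 1)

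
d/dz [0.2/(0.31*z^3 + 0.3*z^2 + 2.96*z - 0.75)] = (-0.186*z^2 - 0.12*z - 0.592)/(0.31*z^3 + 0.3*z^2 + 2.96*z - 0.75)^2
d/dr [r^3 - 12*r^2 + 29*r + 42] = 3*r^2 - 24*r + 29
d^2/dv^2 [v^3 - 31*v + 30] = 6*v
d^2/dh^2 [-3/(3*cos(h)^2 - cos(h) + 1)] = 3*(-36*sin(h)^4 + 7*sin(h)^2 - 49*cos(h)/4 + 9*cos(3*h)/4 + 25)/(3*sin(h)^2 + cos(h) - 4)^3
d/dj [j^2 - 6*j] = 2*j - 6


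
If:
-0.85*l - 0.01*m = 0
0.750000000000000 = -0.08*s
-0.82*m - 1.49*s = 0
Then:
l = -0.20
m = 17.04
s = -9.38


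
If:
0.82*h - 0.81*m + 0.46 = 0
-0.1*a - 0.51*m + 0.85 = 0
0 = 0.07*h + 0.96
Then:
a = 76.41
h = -13.71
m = -13.32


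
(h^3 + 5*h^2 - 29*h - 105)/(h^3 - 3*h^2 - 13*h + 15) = (h + 7)/(h - 1)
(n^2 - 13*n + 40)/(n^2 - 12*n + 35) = (n - 8)/(n - 7)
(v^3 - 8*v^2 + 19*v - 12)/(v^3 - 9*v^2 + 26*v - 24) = (v - 1)/(v - 2)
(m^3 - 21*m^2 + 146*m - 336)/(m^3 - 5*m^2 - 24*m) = (m^2 - 13*m + 42)/(m*(m + 3))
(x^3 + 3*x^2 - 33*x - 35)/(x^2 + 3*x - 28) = (x^2 - 4*x - 5)/(x - 4)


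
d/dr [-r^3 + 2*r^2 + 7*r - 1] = -3*r^2 + 4*r + 7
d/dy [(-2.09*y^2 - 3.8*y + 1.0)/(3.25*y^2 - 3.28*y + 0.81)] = (19.2052*y^2 - 9.8858*y + 0.202)/(10.5625*y^4 - 21.32*y^3 + 16.0234*y^2 - 5.3136*y + 0.6561)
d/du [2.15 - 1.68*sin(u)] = -1.68*cos(u)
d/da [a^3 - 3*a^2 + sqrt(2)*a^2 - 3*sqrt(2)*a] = 3*a^2 - 6*a + 2*sqrt(2)*a - 3*sqrt(2)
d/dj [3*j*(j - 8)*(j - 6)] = 9*j^2 - 84*j + 144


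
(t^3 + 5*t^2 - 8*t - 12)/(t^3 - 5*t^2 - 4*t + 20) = (t^2 + 7*t + 6)/(t^2 - 3*t - 10)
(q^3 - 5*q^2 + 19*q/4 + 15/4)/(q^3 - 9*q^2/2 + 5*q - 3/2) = (4*q^2 - 8*q - 5)/(2*(2*q^2 - 3*q + 1))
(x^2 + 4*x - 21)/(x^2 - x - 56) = (x - 3)/(x - 8)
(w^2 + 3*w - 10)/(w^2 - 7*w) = (w^2 + 3*w - 10)/(w*(w - 7))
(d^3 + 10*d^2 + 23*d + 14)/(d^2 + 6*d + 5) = (d^2 + 9*d + 14)/(d + 5)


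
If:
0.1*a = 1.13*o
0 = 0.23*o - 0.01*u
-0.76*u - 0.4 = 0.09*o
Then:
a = -0.26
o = -0.02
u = -0.52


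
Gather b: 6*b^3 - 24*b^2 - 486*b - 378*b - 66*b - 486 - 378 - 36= 6*b^3 - 24*b^2 - 930*b - 900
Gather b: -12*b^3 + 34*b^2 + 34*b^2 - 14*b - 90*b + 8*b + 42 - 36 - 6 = -12*b^3 + 68*b^2 - 96*b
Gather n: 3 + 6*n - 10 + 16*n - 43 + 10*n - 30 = 32*n - 80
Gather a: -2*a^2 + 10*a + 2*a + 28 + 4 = -2*a^2 + 12*a + 32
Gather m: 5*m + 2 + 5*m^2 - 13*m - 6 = 5*m^2 - 8*m - 4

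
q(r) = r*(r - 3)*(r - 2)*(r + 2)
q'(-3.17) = -180.50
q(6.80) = 1091.48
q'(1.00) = -1.00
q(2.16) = -1.21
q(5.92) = 536.68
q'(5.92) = 479.12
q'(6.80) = 799.17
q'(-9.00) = -3561.00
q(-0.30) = -3.87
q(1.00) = 6.00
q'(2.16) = -6.96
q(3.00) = 0.00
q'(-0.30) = 13.48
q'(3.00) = 15.00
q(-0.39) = -5.09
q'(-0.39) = 13.51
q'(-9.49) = -4141.30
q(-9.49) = 10200.71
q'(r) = r*(r - 3)*(r - 2) + r*(r - 3)*(r + 2) + r*(r - 2)*(r + 2) + (r - 3)*(r - 2)*(r + 2) = 4*r^3 - 9*r^2 - 8*r + 12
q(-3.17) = 118.31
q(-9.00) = 8316.00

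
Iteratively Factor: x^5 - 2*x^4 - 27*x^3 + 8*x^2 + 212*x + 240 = (x - 5)*(x^4 + 3*x^3 - 12*x^2 - 52*x - 48) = (x - 5)*(x + 2)*(x^3 + x^2 - 14*x - 24) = (x - 5)*(x + 2)^2*(x^2 - x - 12) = (x - 5)*(x - 4)*(x + 2)^2*(x + 3)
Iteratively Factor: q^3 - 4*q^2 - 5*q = (q)*(q^2 - 4*q - 5) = q*(q + 1)*(q - 5)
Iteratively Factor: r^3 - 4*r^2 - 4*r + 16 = (r - 2)*(r^2 - 2*r - 8) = (r - 2)*(r + 2)*(r - 4)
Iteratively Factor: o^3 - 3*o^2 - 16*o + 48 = (o + 4)*(o^2 - 7*o + 12) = (o - 4)*(o + 4)*(o - 3)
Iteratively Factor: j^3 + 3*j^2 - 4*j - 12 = (j + 2)*(j^2 + j - 6) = (j + 2)*(j + 3)*(j - 2)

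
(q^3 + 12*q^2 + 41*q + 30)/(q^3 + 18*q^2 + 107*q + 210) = (q + 1)/(q + 7)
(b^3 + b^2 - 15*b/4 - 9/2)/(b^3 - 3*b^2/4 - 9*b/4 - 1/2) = (4*b^2 + 12*b + 9)/(4*b^2 + 5*b + 1)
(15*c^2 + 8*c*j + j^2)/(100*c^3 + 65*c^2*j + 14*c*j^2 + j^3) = (3*c + j)/(20*c^2 + 9*c*j + j^2)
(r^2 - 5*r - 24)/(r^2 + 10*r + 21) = (r - 8)/(r + 7)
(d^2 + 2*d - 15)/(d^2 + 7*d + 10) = (d - 3)/(d + 2)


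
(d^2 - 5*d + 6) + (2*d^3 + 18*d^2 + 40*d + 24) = 2*d^3 + 19*d^2 + 35*d + 30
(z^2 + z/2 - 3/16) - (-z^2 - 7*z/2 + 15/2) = 2*z^2 + 4*z - 123/16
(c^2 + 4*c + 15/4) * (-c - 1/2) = -c^3 - 9*c^2/2 - 23*c/4 - 15/8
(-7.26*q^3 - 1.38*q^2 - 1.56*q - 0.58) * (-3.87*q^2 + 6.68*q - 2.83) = 28.0962*q^5 - 43.1562*q^4 + 17.3646*q^3 - 4.2708*q^2 + 0.540400000000001*q + 1.6414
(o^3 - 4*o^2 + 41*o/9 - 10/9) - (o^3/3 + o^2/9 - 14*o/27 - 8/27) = 2*o^3/3 - 37*o^2/9 + 137*o/27 - 22/27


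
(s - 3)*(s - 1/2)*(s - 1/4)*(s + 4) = s^4 + s^3/4 - 101*s^2/8 + 73*s/8 - 3/2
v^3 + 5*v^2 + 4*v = v*(v + 1)*(v + 4)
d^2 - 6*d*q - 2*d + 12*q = (d - 2)*(d - 6*q)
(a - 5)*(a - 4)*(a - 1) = a^3 - 10*a^2 + 29*a - 20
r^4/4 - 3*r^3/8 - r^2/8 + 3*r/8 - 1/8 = (r/4 + 1/4)*(r - 1)^2*(r - 1/2)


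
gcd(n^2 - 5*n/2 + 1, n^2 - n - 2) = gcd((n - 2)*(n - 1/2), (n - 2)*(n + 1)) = n - 2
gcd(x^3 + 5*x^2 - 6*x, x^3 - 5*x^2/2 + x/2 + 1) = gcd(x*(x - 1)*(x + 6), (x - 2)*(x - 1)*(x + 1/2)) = x - 1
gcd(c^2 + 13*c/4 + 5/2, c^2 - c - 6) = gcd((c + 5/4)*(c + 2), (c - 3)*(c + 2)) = c + 2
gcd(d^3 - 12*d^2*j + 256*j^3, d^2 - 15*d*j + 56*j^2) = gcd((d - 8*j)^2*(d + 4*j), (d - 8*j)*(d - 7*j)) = d - 8*j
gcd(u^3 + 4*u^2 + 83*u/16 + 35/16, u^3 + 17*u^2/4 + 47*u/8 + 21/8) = u^2 + 11*u/4 + 7/4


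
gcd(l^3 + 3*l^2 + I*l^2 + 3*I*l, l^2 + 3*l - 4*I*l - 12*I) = l + 3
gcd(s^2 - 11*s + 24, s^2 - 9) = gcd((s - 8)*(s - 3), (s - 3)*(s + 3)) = s - 3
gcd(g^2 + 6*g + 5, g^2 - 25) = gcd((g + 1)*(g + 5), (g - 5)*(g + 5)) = g + 5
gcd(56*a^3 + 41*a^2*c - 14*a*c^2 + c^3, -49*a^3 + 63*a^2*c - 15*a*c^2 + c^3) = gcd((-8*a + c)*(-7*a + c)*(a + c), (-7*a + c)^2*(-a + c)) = 7*a - c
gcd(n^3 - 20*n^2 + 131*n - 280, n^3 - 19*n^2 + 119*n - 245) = n^2 - 12*n + 35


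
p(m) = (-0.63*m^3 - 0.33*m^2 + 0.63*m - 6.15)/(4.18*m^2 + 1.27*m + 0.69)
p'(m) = (-8.36*m - 1.27)*(-0.63*m^3 - 0.33*m^2 + 0.63*m - 6.15)/(4.18*m^2 + 1.27*m + 0.69)^2 + (-1.89*m^2 - 0.66*m + 0.63)/(4.18*m^2 + 1.27*m + 0.69)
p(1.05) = -0.99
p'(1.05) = 1.18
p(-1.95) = -0.28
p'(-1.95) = -0.67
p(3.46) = -0.62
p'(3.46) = -0.10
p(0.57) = -2.17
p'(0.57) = 4.59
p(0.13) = -6.56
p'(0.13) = 17.26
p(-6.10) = 0.81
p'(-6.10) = -0.17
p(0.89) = -1.23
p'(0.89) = 1.80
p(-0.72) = -3.37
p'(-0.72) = -8.17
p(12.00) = -1.84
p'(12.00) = -0.15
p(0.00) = -8.91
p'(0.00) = 17.32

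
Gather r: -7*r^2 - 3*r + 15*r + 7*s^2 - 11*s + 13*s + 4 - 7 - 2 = -7*r^2 + 12*r + 7*s^2 + 2*s - 5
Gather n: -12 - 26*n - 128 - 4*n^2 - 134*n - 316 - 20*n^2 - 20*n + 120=-24*n^2 - 180*n - 336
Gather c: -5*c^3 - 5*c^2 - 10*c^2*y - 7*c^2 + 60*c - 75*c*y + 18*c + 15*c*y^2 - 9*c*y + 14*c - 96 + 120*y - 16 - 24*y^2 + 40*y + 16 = -5*c^3 + c^2*(-10*y - 12) + c*(15*y^2 - 84*y + 92) - 24*y^2 + 160*y - 96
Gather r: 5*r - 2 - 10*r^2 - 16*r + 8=-10*r^2 - 11*r + 6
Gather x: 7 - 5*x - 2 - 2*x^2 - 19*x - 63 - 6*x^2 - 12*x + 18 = -8*x^2 - 36*x - 40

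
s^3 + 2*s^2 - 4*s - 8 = (s - 2)*(s + 2)^2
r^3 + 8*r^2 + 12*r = r*(r + 2)*(r + 6)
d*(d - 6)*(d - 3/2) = d^3 - 15*d^2/2 + 9*d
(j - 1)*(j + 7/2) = j^2 + 5*j/2 - 7/2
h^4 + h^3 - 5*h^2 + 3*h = h*(h - 1)^2*(h + 3)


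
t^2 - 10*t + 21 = (t - 7)*(t - 3)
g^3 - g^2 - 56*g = g*(g - 8)*(g + 7)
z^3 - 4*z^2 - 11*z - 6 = (z - 6)*(z + 1)^2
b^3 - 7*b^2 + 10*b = b*(b - 5)*(b - 2)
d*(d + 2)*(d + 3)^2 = d^4 + 8*d^3 + 21*d^2 + 18*d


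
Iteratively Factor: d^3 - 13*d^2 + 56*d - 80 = (d - 5)*(d^2 - 8*d + 16) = (d - 5)*(d - 4)*(d - 4)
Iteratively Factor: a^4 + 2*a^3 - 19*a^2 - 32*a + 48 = (a - 4)*(a^3 + 6*a^2 + 5*a - 12) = (a - 4)*(a + 4)*(a^2 + 2*a - 3) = (a - 4)*(a + 3)*(a + 4)*(a - 1)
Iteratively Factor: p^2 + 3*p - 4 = (p + 4)*(p - 1)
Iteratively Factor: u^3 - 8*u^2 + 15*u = (u - 3)*(u^2 - 5*u) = (u - 5)*(u - 3)*(u)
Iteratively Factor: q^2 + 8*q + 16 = (q + 4)*(q + 4)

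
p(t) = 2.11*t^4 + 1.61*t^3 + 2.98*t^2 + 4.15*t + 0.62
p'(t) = 8.44*t^3 + 4.83*t^2 + 5.96*t + 4.15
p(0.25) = 1.88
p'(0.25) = 6.07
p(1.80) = 49.28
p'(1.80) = 79.75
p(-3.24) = 196.22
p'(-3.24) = -251.52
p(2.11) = 79.59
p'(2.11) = 117.51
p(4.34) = 954.96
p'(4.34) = 810.93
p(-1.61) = 9.12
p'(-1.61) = -28.15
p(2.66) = 168.68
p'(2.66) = 213.03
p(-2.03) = 26.84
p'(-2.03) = -58.65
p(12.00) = 47014.58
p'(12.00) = 15355.51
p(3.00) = 254.27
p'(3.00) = 293.38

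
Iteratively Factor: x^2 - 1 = (x + 1)*(x - 1)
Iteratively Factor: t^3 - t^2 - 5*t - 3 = (t + 1)*(t^2 - 2*t - 3) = (t + 1)^2*(t - 3)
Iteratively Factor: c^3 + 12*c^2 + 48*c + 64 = (c + 4)*(c^2 + 8*c + 16) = (c + 4)^2*(c + 4)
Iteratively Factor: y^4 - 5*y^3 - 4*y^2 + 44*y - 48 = (y - 4)*(y^3 - y^2 - 8*y + 12) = (y - 4)*(y - 2)*(y^2 + y - 6) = (y - 4)*(y - 2)*(y + 3)*(y - 2)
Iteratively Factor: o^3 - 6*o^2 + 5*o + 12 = (o + 1)*(o^2 - 7*o + 12) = (o - 4)*(o + 1)*(o - 3)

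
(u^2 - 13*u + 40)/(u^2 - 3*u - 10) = (u - 8)/(u + 2)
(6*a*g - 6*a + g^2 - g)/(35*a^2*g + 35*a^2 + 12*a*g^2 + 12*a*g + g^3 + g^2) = (6*a*g - 6*a + g^2 - g)/(35*a^2*g + 35*a^2 + 12*a*g^2 + 12*a*g + g^3 + g^2)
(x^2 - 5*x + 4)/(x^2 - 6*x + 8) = (x - 1)/(x - 2)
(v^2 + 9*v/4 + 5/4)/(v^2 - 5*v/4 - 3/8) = 2*(4*v^2 + 9*v + 5)/(8*v^2 - 10*v - 3)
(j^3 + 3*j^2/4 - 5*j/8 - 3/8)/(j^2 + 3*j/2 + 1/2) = j - 3/4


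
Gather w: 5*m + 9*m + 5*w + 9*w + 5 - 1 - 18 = 14*m + 14*w - 14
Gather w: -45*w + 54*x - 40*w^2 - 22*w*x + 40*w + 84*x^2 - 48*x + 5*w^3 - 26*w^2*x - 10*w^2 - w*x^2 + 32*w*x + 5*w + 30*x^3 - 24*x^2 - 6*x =5*w^3 + w^2*(-26*x - 50) + w*(-x^2 + 10*x) + 30*x^3 + 60*x^2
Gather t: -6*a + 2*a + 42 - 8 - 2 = 32 - 4*a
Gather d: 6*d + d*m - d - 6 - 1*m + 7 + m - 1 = d*(m + 5)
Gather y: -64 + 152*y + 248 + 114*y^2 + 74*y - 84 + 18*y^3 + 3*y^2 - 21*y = 18*y^3 + 117*y^2 + 205*y + 100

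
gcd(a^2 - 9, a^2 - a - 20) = 1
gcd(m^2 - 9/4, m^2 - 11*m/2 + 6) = m - 3/2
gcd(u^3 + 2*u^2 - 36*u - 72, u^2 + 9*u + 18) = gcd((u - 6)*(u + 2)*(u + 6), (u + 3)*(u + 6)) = u + 6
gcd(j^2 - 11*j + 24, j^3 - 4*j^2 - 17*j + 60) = j - 3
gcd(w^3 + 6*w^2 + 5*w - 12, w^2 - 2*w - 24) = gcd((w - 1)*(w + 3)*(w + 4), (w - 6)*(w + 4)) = w + 4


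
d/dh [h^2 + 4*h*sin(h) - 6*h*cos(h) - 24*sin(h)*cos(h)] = 6*h*sin(h) + 4*h*cos(h) + 2*h + 4*sin(h) - 6*cos(h) - 24*cos(2*h)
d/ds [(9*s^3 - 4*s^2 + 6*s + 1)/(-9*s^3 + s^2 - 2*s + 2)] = (-27*s^4 + 72*s^3 + 83*s^2 - 18*s + 14)/(81*s^6 - 18*s^5 + 37*s^4 - 40*s^3 + 8*s^2 - 8*s + 4)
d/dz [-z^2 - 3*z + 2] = -2*z - 3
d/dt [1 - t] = -1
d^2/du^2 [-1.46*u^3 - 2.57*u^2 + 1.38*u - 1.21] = -8.76*u - 5.14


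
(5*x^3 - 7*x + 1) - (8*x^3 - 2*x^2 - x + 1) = -3*x^3 + 2*x^2 - 6*x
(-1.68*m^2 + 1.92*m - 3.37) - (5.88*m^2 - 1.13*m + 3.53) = -7.56*m^2 + 3.05*m - 6.9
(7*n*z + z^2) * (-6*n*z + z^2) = -42*n^2*z^2 + n*z^3 + z^4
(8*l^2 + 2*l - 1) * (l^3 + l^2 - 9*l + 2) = 8*l^5 + 10*l^4 - 71*l^3 - 3*l^2 + 13*l - 2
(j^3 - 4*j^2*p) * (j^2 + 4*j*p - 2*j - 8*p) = j^5 - 2*j^4 - 16*j^3*p^2 + 32*j^2*p^2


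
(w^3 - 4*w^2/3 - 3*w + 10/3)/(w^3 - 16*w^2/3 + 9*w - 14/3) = (3*w + 5)/(3*w - 7)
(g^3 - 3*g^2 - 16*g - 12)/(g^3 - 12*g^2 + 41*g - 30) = (g^2 + 3*g + 2)/(g^2 - 6*g + 5)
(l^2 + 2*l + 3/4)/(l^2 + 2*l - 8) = (l^2 + 2*l + 3/4)/(l^2 + 2*l - 8)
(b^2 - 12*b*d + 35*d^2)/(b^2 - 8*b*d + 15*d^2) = (b - 7*d)/(b - 3*d)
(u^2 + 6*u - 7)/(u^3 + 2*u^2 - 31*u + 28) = 1/(u - 4)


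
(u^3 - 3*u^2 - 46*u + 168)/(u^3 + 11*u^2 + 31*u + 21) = (u^2 - 10*u + 24)/(u^2 + 4*u + 3)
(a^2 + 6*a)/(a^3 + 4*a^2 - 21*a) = (a + 6)/(a^2 + 4*a - 21)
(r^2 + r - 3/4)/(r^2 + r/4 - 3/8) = 2*(2*r + 3)/(4*r + 3)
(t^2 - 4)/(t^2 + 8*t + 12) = (t - 2)/(t + 6)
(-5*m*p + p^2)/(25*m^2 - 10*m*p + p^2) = p/(-5*m + p)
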